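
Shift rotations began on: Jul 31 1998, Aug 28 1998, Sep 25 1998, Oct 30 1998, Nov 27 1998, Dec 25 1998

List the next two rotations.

Jan 29 1999, Feb 26 1999

All Fridays; the gaps (28, 28, 35, 28, 28) vary with month length.
This is the last Friday of each month.
January 1999 ends with Friday Jan 29 1999.
Last Friday of February 1999: Feb 26 1999.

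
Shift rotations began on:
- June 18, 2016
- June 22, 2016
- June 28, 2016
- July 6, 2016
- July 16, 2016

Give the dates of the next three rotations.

The spacing grows by 2 each time: 4, 6, 8, 10 days.
Next gap: 12 days. July 16, 2016 + 12 days = July 28, 2016.
Next gap: 14 days. July 28, 2016 + 14 days = August 11, 2016.
Next gap: 16 days. August 11, 2016 + 16 days = August 27, 2016.

July 28, 2016; August 11, 2016; August 27, 2016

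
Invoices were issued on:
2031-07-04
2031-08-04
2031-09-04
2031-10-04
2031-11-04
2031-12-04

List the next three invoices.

Each date is the 4th; the gaps (31, 31, 30, 31, 30) track the month lengths.
The rule is the 4th of each month.
Next: January 2032 → 2032-01-04.
February 2032: 2032-02-04.
March 2032: 2032-03-04.

2032-01-04, 2032-02-04, 2032-03-04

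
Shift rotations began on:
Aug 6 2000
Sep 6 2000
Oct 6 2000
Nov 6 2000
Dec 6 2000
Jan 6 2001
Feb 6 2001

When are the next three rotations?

Mar 6 2001, Apr 6 2001, May 6 2001

The day-of-month is always 6 (31, 30, 31, 30, 31, 31 days between events).
So this recurs on the 6th of each month.
March 2001: Mar 6 2001.
April 2001: Apr 6 2001.
May 2001: May 6 2001.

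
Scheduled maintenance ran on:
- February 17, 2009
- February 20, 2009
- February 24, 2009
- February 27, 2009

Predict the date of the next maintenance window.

Every event lands on a Tuesday or Friday (gaps cycle 3, 4, 3).
So the schedule is: every Tuesday and Friday.
Next Tuesday: March 3, 2009.

March 3, 2009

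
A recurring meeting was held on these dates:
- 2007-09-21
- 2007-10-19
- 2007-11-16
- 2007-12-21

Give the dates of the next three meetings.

All dates are Fridays, 28, 28, 35 days apart.
Specifically, the 3rd Friday of each month.
January 2008 — 3rd Friday is 2008-01-18.
February 2008 — 3rd Friday is 2008-02-15.
March 2008 — 3rd Friday is 2008-03-21.

2008-01-18, 2008-02-15, 2008-03-21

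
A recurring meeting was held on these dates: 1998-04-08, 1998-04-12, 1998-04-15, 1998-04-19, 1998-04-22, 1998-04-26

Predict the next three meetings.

1998-04-29, 1998-05-03, 1998-05-06

The gap pattern 4, 3, 4, 3, 4 repeats every 2 events.
These are the Wednesdays and Sundays of each week.
The following Wednesday is 1998-04-29.
Next Sunday: 1998-05-03.
Next Wednesday: 1998-05-06.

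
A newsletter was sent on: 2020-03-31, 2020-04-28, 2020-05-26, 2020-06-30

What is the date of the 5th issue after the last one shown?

All Tuesdays; the gaps (28, 28, 35) vary with month length.
This is the last Tuesday of each month.
Last Tuesday of July 2020: 2020-07-28.
August 2020 ends with Tuesday 2020-08-25.
September 2020 ends with Tuesday 2020-09-29.
Last Tuesday of October 2020: 2020-10-27.
Last Tuesday of November 2020: 2020-11-24.

2020-11-24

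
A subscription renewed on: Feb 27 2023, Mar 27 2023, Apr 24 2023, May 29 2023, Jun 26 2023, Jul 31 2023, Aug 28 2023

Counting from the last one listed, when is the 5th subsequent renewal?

Jan 29 2024

These are Mondays with 28, 28, 35, 28, 35, 28-day gaps.
Each is the final Monday of its month — May 29 2023 is past the 28th, so '4th Monday' doesn't fit.
Last Monday of September 2023: Sep 25 2023.
October 2023 ends with Monday Oct 30 2023.
Last Monday of November 2023: Nov 27 2023.
December 2023 ends with Monday Dec 25 2023.
Last Monday of January 2024: Jan 29 2024.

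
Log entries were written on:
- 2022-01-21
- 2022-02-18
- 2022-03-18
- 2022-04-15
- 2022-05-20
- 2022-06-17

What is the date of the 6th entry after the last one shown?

2022-12-16

These are Fridays at 28- or 35-day spacing (28, 28, 28, 35, 28).
The pattern: 3rd Friday of the month.
3rd Friday of July 2022: 2022-07-15.
3rd Friday of August 2022: 2022-08-19.
3rd Friday of September 2022: 2022-09-16.
October 2022 — 3rd Friday is 2022-10-21.
3rd Friday of November 2022: 2022-11-18.
December 2022 — 3rd Friday is 2022-12-16.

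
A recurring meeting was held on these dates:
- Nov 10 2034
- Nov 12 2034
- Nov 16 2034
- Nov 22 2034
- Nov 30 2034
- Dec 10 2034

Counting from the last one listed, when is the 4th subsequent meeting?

Feb 8 2035

Intervals are 2, 4, 6, 8, 10 days — an arithmetic progression with common difference 2.
Next gap: 12 days. Dec 10 2034 + 12 days = Dec 22 2034.
Next gap: 14 days. Dec 22 2034 + 14 days = Jan 5 2035.
Next gap: 16 days. Jan 5 2035 + 16 days = Jan 21 2035.
Next gap: 18 days. Jan 21 2035 + 18 days = Feb 8 2035.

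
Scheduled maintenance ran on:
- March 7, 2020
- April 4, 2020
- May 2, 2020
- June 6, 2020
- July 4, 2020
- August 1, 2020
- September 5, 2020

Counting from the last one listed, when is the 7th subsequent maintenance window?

These are Saturdays at 28- or 35-day spacing (28, 28, 35, 28, 28, 35).
The pattern: 1st Saturday of the month.
1st Saturday of October 2020: October 3, 2020.
November 2020 — 1st Saturday is November 7, 2020.
1st Saturday of December 2020: December 5, 2020.
1st Saturday of January 2021: January 2, 2021.
February 2021 — 1st Saturday is February 6, 2021.
1st Saturday of March 2021: March 6, 2021.
1st Saturday of April 2021: April 3, 2021.

April 3, 2021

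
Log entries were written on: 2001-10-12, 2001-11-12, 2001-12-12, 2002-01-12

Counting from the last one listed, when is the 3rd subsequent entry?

The day-of-month is always 12 (31, 30, 31 days between events).
So this recurs on the 12th of each month.
Next: February 2002 → 2002-02-12.
Next: March 2002 → 2002-03-12.
April 2002: 2002-04-12.

2002-04-12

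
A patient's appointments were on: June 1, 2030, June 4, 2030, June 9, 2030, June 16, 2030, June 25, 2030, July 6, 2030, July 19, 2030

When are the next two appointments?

Gaps: 3, 5, 7, 9, 11, 13 days — each gap is 2 larger than the previous one.
Next gap: 15 days. July 19, 2030 + 15 days = August 3, 2030.
Next gap: 17 days. August 3, 2030 + 17 days = August 20, 2030.

August 3, 2030; August 20, 2030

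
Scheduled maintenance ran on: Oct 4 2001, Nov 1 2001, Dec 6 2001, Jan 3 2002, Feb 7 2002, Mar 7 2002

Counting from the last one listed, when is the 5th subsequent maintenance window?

These are Thursdays at 28- or 35-day spacing (28, 35, 28, 35, 28).
The pattern: 1st Thursday of the month.
1st Thursday of April 2002: Apr 4 2002.
1st Thursday of May 2002: May 2 2002.
June 2002 — 1st Thursday is Jun 6 2002.
July 2002 — 1st Thursday is Jul 4 2002.
1st Thursday of August 2002: Aug 1 2002.

Aug 1 2002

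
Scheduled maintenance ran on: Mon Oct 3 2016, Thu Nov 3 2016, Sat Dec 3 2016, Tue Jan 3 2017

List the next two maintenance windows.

Fri Feb 3 2017, Fri Mar 3 2017

Gaps: 31, 30, 31 days — not constant. Every event is on the 3rd of the month.
Pattern: the 3rd of each month.
February 2017: Fri Feb 3 2017.
Next: March 2017 → Fri Mar 3 2017.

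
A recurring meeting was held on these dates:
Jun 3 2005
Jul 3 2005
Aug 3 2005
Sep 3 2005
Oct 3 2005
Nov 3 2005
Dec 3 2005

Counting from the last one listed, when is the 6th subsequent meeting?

The day-of-month is always 3 (30, 31, 31, 30, 31, 30 days between events).
So this recurs on the 3rd of each month.
January 2006: Jan 3 2006.
February 2006: Feb 3 2006.
Next: March 2006 → Mar 3 2006.
April 2006: Apr 3 2006.
May 2006: May 3 2006.
June 2006: Jun 3 2006.

Jun 3 2006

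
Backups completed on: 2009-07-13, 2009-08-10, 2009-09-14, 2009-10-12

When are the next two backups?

Gaps: 28, 35, 28 days — a mix of 28 and 35. Every date is a Monday.
Each is the 2nd Monday of its month.
November 2009 — 2nd Monday is 2009-11-09.
2nd Monday of December 2009: 2009-12-14.

2009-11-09, 2009-12-14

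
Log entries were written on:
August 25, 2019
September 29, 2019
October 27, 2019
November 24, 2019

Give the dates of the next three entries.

These are Sundays with 35, 28, 28-day gaps.
Each is the final Sunday of its month — September 29, 2019 is past the 28th, so '4th Sunday' doesn't fit.
Last Sunday of December 2019: December 29, 2019.
Last Sunday of January 2020: January 26, 2020.
Last Sunday of February 2020: February 23, 2020.

December 29, 2019; January 26, 2020; February 23, 2020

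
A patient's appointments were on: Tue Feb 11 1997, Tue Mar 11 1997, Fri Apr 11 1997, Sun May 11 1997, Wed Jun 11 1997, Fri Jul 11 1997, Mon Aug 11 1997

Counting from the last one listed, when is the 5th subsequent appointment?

The day-of-month is always 11 (28, 31, 30, 31, 30, 31 days between events).
So this recurs on the 11th of each month.
September 1997: Thu Sep 11 1997.
October 1997: Sat Oct 11 1997.
Next: November 1997 → Tue Nov 11 1997.
Next: December 1997 → Thu Dec 11 1997.
January 1998: Sun Jan 11 1998.

Sun Jan 11 1998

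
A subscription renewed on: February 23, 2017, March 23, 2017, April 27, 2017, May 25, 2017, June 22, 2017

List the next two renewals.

These are Thursdays at 28- or 35-day spacing (28, 35, 28, 28).
The pattern: 4th Thursday of the month.
4th Thursday of July 2017: July 27, 2017.
4th Thursday of August 2017: August 24, 2017.

July 27, 2017; August 24, 2017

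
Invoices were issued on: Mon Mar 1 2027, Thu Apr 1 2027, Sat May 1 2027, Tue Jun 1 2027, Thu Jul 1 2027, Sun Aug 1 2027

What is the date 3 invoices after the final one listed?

Each date is the 1st; the gaps (31, 30, 31, 30, 31) track the month lengths.
The rule is the 1st of each month.
September 2027: Wed Sep 1 2027.
October 2027: Fri Oct 1 2027.
November 2027: Mon Nov 1 2027.

Mon Nov 1 2027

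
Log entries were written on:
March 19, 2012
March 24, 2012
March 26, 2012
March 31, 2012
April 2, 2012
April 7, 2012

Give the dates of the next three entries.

April 9, 2012; April 14, 2012; April 16, 2012

Gaps: 5, 2, 5, 2, 5 days — not constant, but cyclic with period 2.
The events fall on every Monday and Saturday.
Next Monday: April 9, 2012.
The following Saturday is April 14, 2012.
Next Monday: April 16, 2012.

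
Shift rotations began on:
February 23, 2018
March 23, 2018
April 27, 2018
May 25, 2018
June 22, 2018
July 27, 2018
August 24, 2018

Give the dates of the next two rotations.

September 28, 2018; October 26, 2018

All dates are Fridays, 28, 35, 28, 28, 35, 28 days apart.
Specifically, the 4th Friday of each month.
4th Friday of September 2018: September 28, 2018.
October 2018 — 4th Friday is October 26, 2018.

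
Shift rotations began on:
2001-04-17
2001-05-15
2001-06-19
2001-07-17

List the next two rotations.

2001-08-21, 2001-09-18

All dates are Tuesdays, 28, 35, 28 days apart.
Specifically, the 3rd Tuesday of each month.
3rd Tuesday of August 2001: 2001-08-21.
September 2001 — 3rd Tuesday is 2001-09-18.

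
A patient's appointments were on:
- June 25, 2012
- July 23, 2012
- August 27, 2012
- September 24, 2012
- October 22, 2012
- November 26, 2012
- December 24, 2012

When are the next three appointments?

January 28, 2013; February 25, 2013; March 25, 2013

These are Mondays at 28- or 35-day spacing (28, 35, 28, 28, 35, 28).
The pattern: 4th Monday of the month.
January 2013 — 4th Monday is January 28, 2013.
February 2013 — 4th Monday is February 25, 2013.
4th Monday of March 2013: March 25, 2013.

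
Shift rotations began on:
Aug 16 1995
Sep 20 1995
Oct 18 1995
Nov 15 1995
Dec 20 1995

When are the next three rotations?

Jan 17 1996, Feb 21 1996, Mar 20 1996

These are Wednesdays at 28- or 35-day spacing (35, 28, 28, 35).
The pattern: 3rd Wednesday of the month.
3rd Wednesday of January 1996: Jan 17 1996.
3rd Wednesday of February 1996: Feb 21 1996.
3rd Wednesday of March 1996: Mar 20 1996.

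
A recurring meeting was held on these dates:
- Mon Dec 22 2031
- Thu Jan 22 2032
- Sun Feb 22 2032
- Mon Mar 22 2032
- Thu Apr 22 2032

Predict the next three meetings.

Sat May 22 2032, Tue Jun 22 2032, Thu Jul 22 2032

Gaps: 31, 31, 29, 31 days — not constant. Every event is on the 22nd of the month.
Pattern: the 22nd of each month.
May 2032: Sat May 22 2032.
Next: June 2032 → Tue Jun 22 2032.
July 2032: Thu Jul 22 2032.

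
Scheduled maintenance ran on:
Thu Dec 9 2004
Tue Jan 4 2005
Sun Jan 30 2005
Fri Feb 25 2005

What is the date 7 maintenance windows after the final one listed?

Fri Aug 26 2005

Gaps between consecutive events: 26, 26, 26 days — a constant 26-day interval.
Fri Feb 25 2005 + 26 days = Wed Mar 23 2005.
Wed Mar 23 2005 + 26 days = Mon Apr 18 2005.
Mon Apr 18 2005 + 26 days = Sat May 14 2005.
Sat May 14 2005 + 26 days = Thu Jun 9 2005.
Thu Jun 9 2005 + 26 days = Tue Jul 5 2005.
Tue Jul 5 2005 + 26 days = Sun Jul 31 2005.
Sun Jul 31 2005 + 26 days = Fri Aug 26 2005.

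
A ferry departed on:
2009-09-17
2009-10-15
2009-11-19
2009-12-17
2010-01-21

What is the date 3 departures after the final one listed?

2010-04-15

Gaps: 28, 35, 28, 35 days — a mix of 28 and 35. Every date is a Thursday.
Each is the 3rd Thursday of its month.
February 2010 — 3rd Thursday is 2010-02-18.
March 2010 — 3rd Thursday is 2010-03-18.
April 2010 — 3rd Thursday is 2010-04-15.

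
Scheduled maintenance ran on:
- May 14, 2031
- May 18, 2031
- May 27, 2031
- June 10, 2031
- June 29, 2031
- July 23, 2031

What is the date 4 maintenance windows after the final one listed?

Intervals are 4, 9, 14, 19, 24 days — an arithmetic progression with common difference 5.
Next gap: 29 days. July 23, 2031 + 29 days = August 21, 2031.
Next gap: 34 days. August 21, 2031 + 34 days = September 24, 2031.
Next gap: 39 days. September 24, 2031 + 39 days = November 2, 2031.
Next gap: 44 days. November 2, 2031 + 44 days = December 16, 2031.

December 16, 2031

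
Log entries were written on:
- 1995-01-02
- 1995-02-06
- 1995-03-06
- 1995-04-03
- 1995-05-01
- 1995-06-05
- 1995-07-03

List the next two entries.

All dates are Mondays, 35, 28, 28, 28, 35, 28 days apart.
Specifically, the 1st Monday of each month.
August 1995 — 1st Monday is 1995-08-07.
September 1995 — 1st Monday is 1995-09-04.

1995-08-07, 1995-09-04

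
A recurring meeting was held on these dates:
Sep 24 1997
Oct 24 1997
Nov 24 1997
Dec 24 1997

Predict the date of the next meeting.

Jan 24 1998

Each date is the 24th; the gaps (30, 31, 30) track the month lengths.
The rule is the 24th of each month.
Next: January 1998 → Jan 24 1998.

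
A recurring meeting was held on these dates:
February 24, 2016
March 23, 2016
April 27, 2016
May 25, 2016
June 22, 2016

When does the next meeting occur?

Gaps: 28, 35, 28, 28 days — a mix of 28 and 35. Every date is a Wednesday.
Each is the 4th Wednesday of its month.
4th Wednesday of July 2016: July 27, 2016.

July 27, 2016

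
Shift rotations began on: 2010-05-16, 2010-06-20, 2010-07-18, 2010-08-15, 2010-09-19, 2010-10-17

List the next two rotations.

All dates are Sundays, 35, 28, 28, 35, 28 days apart.
Specifically, the 3rd Sunday of each month.
3rd Sunday of November 2010: 2010-11-21.
December 2010 — 3rd Sunday is 2010-12-19.

2010-11-21, 2010-12-19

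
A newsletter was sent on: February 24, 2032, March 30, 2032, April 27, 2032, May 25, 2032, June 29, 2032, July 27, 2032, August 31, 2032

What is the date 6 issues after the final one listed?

All Tuesdays; the gaps (35, 28, 28, 35, 28, 35) vary with month length.
This is the last Tuesday of each month.
September 2032 ends with Tuesday September 28, 2032.
October 2032 ends with Tuesday October 26, 2032.
Last Tuesday of November 2032: November 30, 2032.
December 2032 ends with Tuesday December 28, 2032.
January 2033 ends with Tuesday January 25, 2033.
February 2033 ends with Tuesday February 22, 2033.

February 22, 2033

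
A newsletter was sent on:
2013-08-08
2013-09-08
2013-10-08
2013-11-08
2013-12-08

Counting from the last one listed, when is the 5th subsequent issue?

2014-05-08

Gaps: 31, 30, 31, 30 days — not constant. Every event is on the 8th of the month.
Pattern: the 8th of each month.
Next: January 2014 → 2014-01-08.
Next: February 2014 → 2014-02-08.
Next: March 2014 → 2014-03-08.
Next: April 2014 → 2014-04-08.
Next: May 2014 → 2014-05-08.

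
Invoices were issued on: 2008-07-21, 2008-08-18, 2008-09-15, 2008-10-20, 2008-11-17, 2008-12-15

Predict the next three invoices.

These are Mondays at 28- or 35-day spacing (28, 28, 35, 28, 28).
The pattern: 3rd Monday of the month.
3rd Monday of January 2009: 2009-01-19.
3rd Monday of February 2009: 2009-02-16.
March 2009 — 3rd Monday is 2009-03-16.

2009-01-19, 2009-02-16, 2009-03-16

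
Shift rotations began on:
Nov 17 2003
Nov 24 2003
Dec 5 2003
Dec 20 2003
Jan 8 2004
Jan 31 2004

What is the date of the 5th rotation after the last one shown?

The spacing grows by 4 each time: 7, 11, 15, 19, 23 days.
Next gap: 27 days. Jan 31 2004 + 27 days = Feb 27 2004.
Next gap: 31 days. Feb 27 2004 + 31 days = Mar 29 2004.
Next gap: 35 days. Mar 29 2004 + 35 days = May 3 2004.
Next gap: 39 days. May 3 2004 + 39 days = Jun 11 2004.
Next gap: 43 days. Jun 11 2004 + 43 days = Jul 24 2004.

Jul 24 2004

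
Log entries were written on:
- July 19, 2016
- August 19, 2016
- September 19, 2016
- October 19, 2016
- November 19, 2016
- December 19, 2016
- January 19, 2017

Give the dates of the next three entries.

Gaps: 31, 31, 30, 31, 30, 31 days — not constant. Every event is on the 19th of the month.
Pattern: the 19th of each month.
Next: February 2017 → February 19, 2017.
Next: March 2017 → March 19, 2017.
Next: April 2017 → April 19, 2017.

February 19, 2017; March 19, 2017; April 19, 2017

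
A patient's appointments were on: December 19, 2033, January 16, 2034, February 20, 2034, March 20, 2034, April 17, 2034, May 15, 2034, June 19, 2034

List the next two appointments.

These are Mondays at 28- or 35-day spacing (28, 35, 28, 28, 28, 35).
The pattern: 3rd Monday of the month.
3rd Monday of July 2034: July 17, 2034.
3rd Monday of August 2034: August 21, 2034.

July 17, 2034; August 21, 2034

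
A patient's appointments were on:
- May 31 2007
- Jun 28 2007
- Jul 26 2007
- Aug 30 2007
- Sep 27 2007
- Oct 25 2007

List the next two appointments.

All Thursdays; the gaps (28, 28, 35, 28, 28) vary with month length.
This is the last Thursday of each month.
November 2007 ends with Thursday Nov 29 2007.
December 2007 ends with Thursday Dec 27 2007.

Nov 29 2007, Dec 27 2007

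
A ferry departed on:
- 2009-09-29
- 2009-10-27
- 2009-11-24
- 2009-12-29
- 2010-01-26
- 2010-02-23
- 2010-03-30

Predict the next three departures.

All Tuesdays; the gaps (28, 28, 35, 28, 28, 35) vary with month length.
This is the last Tuesday of each month.
Last Tuesday of April 2010: 2010-04-27.
Last Tuesday of May 2010: 2010-05-25.
June 2010 ends with Tuesday 2010-06-29.

2010-04-27, 2010-05-25, 2010-06-29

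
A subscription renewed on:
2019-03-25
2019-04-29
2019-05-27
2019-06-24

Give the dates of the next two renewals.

2019-07-29, 2019-08-26

Every date is a Monday; gaps 35, 28, 28 days.
Each is the last Monday of its month (at least one falls on the 29th or later, ruling out '4th Monday').
Last Monday of July 2019: 2019-07-29.
Last Monday of August 2019: 2019-08-26.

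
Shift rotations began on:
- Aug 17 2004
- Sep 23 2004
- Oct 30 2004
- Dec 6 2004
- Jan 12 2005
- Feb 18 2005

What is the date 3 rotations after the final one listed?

Jun 9 2005

The spacing is 37, 37, 37, 37, 37 days — always 37 days.
Feb 18 2005 + 37 days = Mar 27 2005.
Mar 27 2005 + 37 days = May 3 2005.
May 3 2005 + 37 days = Jun 9 2005.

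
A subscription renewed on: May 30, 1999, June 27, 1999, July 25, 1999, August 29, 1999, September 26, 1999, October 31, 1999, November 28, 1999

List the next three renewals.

Every date is a Sunday; gaps 28, 28, 35, 28, 35, 28 days.
Each is the last Sunday of its month (at least one falls on the 29th or later, ruling out '4th Sunday').
Last Sunday of December 1999: December 26, 1999.
Last Sunday of January 2000: January 30, 2000.
Last Sunday of February 2000: February 27, 2000.

December 26, 1999; January 30, 2000; February 27, 2000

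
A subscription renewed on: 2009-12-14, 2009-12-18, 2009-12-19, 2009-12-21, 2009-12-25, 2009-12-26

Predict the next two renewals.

Every event lands on a Monday or Friday or Saturday (gaps cycle 4, 1, 2, 4, 1).
So the schedule is: every Monday, Friday and Saturday.
Next Monday: 2009-12-28.
The following Friday is 2010-01-01.

2009-12-28, 2010-01-01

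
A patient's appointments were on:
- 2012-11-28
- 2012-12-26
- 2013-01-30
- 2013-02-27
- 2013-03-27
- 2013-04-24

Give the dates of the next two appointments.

Every date is a Wednesday; gaps 28, 35, 28, 28, 28 days.
Each is the last Wednesday of its month (at least one falls on the 29th or later, ruling out '4th Wednesday').
Last Wednesday of May 2013: 2013-05-29.
June 2013 ends with Wednesday 2013-06-26.

2013-05-29, 2013-06-26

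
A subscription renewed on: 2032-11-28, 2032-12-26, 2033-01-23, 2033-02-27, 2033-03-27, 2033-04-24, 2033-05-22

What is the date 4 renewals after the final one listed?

All dates are Sundays, 28, 28, 35, 28, 28, 28 days apart.
Specifically, the 4th Sunday of each month.
4th Sunday of June 2033: 2033-06-26.
July 2033 — 4th Sunday is 2033-07-24.
August 2033 — 4th Sunday is 2033-08-28.
September 2033 — 4th Sunday is 2033-09-25.

2033-09-25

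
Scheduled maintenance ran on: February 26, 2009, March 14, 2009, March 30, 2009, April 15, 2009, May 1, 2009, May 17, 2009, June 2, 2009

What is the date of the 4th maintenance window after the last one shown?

August 5, 2009

The spacing is 16, 16, 16, 16, 16, 16 days — always 16 days.
June 2, 2009 + 16 days = June 18, 2009.
June 18, 2009 + 16 days = July 4, 2009.
July 4, 2009 + 16 days = July 20, 2009.
July 20, 2009 + 16 days = August 5, 2009.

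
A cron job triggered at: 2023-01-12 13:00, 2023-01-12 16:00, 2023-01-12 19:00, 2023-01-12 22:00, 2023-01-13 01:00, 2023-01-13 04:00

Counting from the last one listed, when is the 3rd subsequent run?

The interval is a steady 3 hours (3, 3, 3, 3, 3).
2023-01-13 04:00 + 3 h = 2023-01-13 07:00.
2023-01-13 07:00 + 3 h = 2023-01-13 10:00.
2023-01-13 10:00 + 3 h = 2023-01-13 13:00.

2023-01-13 13:00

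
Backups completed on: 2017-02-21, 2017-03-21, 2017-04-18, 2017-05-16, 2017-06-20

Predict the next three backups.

These are Tuesdays at 28- or 35-day spacing (28, 28, 28, 35).
The pattern: 3rd Tuesday of the month.
3rd Tuesday of July 2017: 2017-07-18.
August 2017 — 3rd Tuesday is 2017-08-15.
September 2017 — 3rd Tuesday is 2017-09-19.

2017-07-18, 2017-08-15, 2017-09-19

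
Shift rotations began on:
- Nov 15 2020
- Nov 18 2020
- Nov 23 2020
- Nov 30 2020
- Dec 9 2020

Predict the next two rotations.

Dec 20 2020, Jan 2 2021

Gaps: 3, 5, 7, 9 days — each gap is 2 larger than the previous one.
Next gap: 11 days. Dec 9 2020 + 11 days = Dec 20 2020.
Next gap: 13 days. Dec 20 2020 + 13 days = Jan 2 2021.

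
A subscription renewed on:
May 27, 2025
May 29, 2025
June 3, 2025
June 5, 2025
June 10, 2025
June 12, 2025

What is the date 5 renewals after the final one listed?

July 1, 2025

Every event lands on a Tuesday or Thursday (gaps cycle 2, 5, 2, 5, 2).
So the schedule is: every Tuesday and Thursday.
Next Tuesday: June 17, 2025.
The following Thursday is June 19, 2025.
Next Tuesday: June 24, 2025.
The following Thursday is June 26, 2025.
The following Tuesday is July 1, 2025.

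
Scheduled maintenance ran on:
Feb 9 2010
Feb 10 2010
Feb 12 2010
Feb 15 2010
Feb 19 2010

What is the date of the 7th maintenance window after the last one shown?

Apr 16 2010

Gaps: 1, 2, 3, 4 days — each gap is 1 larger than the previous one.
Next gap: 5 days. Feb 19 2010 + 5 days = Feb 24 2010.
Next gap: 6 days. Feb 24 2010 + 6 days = Mar 2 2010.
Next gap: 7 days. Mar 2 2010 + 7 days = Mar 9 2010.
Next gap: 8 days. Mar 9 2010 + 8 days = Mar 17 2010.
Next gap: 9 days. Mar 17 2010 + 9 days = Mar 26 2010.
Next gap: 10 days. Mar 26 2010 + 10 days = Apr 5 2010.
Next gap: 11 days. Apr 5 2010 + 11 days = Apr 16 2010.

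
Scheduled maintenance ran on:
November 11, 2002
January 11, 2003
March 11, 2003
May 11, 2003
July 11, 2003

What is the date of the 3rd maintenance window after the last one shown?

Each date is the 11th; the gaps (61, 59, 61, 61) track the month lengths.
The rule is the 11th of every 2 months.
Next: September 2003 → September 11, 2003.
November 2003: November 11, 2003.
January 2004: January 11, 2004.

January 11, 2004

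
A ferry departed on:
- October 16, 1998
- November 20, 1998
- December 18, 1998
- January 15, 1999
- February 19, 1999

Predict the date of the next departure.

Gaps: 35, 28, 28, 35 days — a mix of 28 and 35. Every date is a Friday.
Each is the 3rd Friday of its month.
3rd Friday of March 1999: March 19, 1999.

March 19, 1999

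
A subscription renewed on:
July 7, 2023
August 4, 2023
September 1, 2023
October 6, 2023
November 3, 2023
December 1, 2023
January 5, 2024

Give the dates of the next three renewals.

These are Fridays at 28- or 35-day spacing (28, 28, 35, 28, 28, 35).
The pattern: 1st Friday of the month.
1st Friday of February 2024: February 2, 2024.
March 2024 — 1st Friday is March 1, 2024.
1st Friday of April 2024: April 5, 2024.

February 2, 2024; March 1, 2024; April 5, 2024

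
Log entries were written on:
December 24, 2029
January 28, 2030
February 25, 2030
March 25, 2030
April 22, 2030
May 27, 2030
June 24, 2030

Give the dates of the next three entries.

These are Mondays at 28- or 35-day spacing (35, 28, 28, 28, 35, 28).
The pattern: 4th Monday of the month.
July 2030 — 4th Monday is July 22, 2030.
August 2030 — 4th Monday is August 26, 2030.
September 2030 — 4th Monday is September 23, 2030.

July 22, 2030; August 26, 2030; September 23, 2030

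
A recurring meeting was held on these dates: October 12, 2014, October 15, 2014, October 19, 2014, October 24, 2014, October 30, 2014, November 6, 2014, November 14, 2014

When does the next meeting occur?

November 23, 2014

Gaps: 3, 4, 5, 6, 7, 8 days — each gap is 1 larger than the previous one.
Next gap: 9 days. November 14, 2014 + 9 days = November 23, 2014.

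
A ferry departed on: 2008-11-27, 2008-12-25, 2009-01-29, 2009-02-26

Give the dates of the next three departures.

2009-03-26, 2009-04-30, 2009-05-28

These are Thursdays with 28, 35, 28-day gaps.
Each is the final Thursday of its month — 2009-01-29 is past the 28th, so '4th Thursday' doesn't fit.
Last Thursday of March 2009: 2009-03-26.
Last Thursday of April 2009: 2009-04-30.
Last Thursday of May 2009: 2009-05-28.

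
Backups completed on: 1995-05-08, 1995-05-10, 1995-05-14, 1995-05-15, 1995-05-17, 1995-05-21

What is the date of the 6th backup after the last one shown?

Every event lands on a Monday or Wednesday or Sunday (gaps cycle 2, 4, 1, 2, 4).
So the schedule is: every Monday, Wednesday and Sunday.
The following Monday is 1995-05-22.
The following Wednesday is 1995-05-24.
The following Sunday is 1995-05-28.
The following Monday is 1995-05-29.
Next Wednesday: 1995-05-31.
Next Sunday: 1995-06-04.

1995-06-04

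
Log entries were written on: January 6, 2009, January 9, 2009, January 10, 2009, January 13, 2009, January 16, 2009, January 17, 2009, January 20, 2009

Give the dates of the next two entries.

Every event lands on a Tuesday or Friday or Saturday (gaps cycle 3, 1, 3, 3, 1, 3).
So the schedule is: every Tuesday, Friday and Saturday.
Next Friday: January 23, 2009.
Next Saturday: January 24, 2009.

January 23, 2009; January 24, 2009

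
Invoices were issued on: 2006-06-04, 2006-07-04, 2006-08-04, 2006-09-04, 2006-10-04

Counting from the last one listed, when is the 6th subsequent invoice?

2007-04-04

Each date is the 4th; the gaps (30, 31, 31, 30) track the month lengths.
The rule is the 4th of each month.
Next: November 2006 → 2006-11-04.
December 2006: 2006-12-04.
January 2007: 2007-01-04.
Next: February 2007 → 2007-02-04.
March 2007: 2007-03-04.
April 2007: 2007-04-04.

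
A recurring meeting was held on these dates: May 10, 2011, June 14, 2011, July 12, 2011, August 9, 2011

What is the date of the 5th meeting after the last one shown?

January 10, 2012

All dates are Tuesdays, 35, 28, 28 days apart.
Specifically, the 2nd Tuesday of each month.
2nd Tuesday of September 2011: September 13, 2011.
2nd Tuesday of October 2011: October 11, 2011.
November 2011 — 2nd Tuesday is November 8, 2011.
2nd Tuesday of December 2011: December 13, 2011.
2nd Tuesday of January 2012: January 10, 2012.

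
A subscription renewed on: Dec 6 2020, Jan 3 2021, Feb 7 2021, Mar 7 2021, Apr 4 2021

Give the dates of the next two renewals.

May 2 2021, Jun 6 2021

These are Sundays at 28- or 35-day spacing (28, 35, 28, 28).
The pattern: 1st Sunday of the month.
May 2021 — 1st Sunday is May 2 2021.
1st Sunday of June 2021: Jun 6 2021.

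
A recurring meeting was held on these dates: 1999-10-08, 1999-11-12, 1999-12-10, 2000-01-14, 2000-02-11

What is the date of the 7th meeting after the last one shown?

These are Fridays at 28- or 35-day spacing (35, 28, 35, 28).
The pattern: 2nd Friday of the month.
March 2000 — 2nd Friday is 2000-03-10.
April 2000 — 2nd Friday is 2000-04-14.
May 2000 — 2nd Friday is 2000-05-12.
2nd Friday of June 2000: 2000-06-09.
2nd Friday of July 2000: 2000-07-14.
August 2000 — 2nd Friday is 2000-08-11.
2nd Friday of September 2000: 2000-09-08.

2000-09-08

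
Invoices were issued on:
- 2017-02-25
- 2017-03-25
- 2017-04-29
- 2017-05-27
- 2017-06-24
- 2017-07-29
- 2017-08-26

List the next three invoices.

These are Saturdays with 28, 35, 28, 28, 35, 28-day gaps.
Each is the final Saturday of its month — 2017-04-29 is past the 28th, so '4th Saturday' doesn't fit.
September 2017 ends with Saturday 2017-09-30.
Last Saturday of October 2017: 2017-10-28.
November 2017 ends with Saturday 2017-11-25.

2017-09-30, 2017-10-28, 2017-11-25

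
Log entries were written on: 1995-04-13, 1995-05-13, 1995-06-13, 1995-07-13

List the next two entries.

Each date is the 13th; the gaps (30, 31, 30) track the month lengths.
The rule is the 13th of each month.
August 1995: 1995-08-13.
September 1995: 1995-09-13.

1995-08-13, 1995-09-13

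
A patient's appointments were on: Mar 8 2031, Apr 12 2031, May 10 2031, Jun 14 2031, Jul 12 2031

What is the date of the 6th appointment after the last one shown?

Jan 10 2032

All dates are Saturdays, 35, 28, 35, 28 days apart.
Specifically, the 2nd Saturday of each month.
August 2031 — 2nd Saturday is Aug 9 2031.
September 2031 — 2nd Saturday is Sep 13 2031.
October 2031 — 2nd Saturday is Oct 11 2031.
November 2031 — 2nd Saturday is Nov 8 2031.
2nd Saturday of December 2031: Dec 13 2031.
January 2032 — 2nd Saturday is Jan 10 2032.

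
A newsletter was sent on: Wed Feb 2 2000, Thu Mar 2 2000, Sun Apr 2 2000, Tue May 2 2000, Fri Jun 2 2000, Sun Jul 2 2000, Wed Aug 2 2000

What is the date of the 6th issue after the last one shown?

The day-of-month is always 2 (29, 31, 30, 31, 30, 31 days between events).
So this recurs on the 2nd of each month.
September 2000: Sat Sep 2 2000.
October 2000: Mon Oct 2 2000.
November 2000: Thu Nov 2 2000.
December 2000: Sat Dec 2 2000.
Next: January 2001 → Tue Jan 2 2001.
February 2001: Fri Feb 2 2001.

Fri Feb 2 2001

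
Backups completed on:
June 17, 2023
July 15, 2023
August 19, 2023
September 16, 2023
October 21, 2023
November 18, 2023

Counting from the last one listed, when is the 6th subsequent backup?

All dates are Saturdays, 28, 35, 28, 35, 28 days apart.
Specifically, the 3rd Saturday of each month.
December 2023 — 3rd Saturday is December 16, 2023.
3rd Saturday of January 2024: January 20, 2024.
February 2024 — 3rd Saturday is February 17, 2024.
March 2024 — 3rd Saturday is March 16, 2024.
3rd Saturday of April 2024: April 20, 2024.
May 2024 — 3rd Saturday is May 18, 2024.

May 18, 2024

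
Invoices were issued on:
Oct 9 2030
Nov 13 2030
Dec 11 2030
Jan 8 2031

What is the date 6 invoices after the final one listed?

Jul 9 2031

Gaps: 35, 28, 28 days — a mix of 28 and 35. Every date is a Wednesday.
Each is the 2nd Wednesday of its month.
2nd Wednesday of February 2031: Feb 12 2031.
2nd Wednesday of March 2031: Mar 12 2031.
2nd Wednesday of April 2031: Apr 9 2031.
May 2031 — 2nd Wednesday is May 14 2031.
2nd Wednesday of June 2031: Jun 11 2031.
2nd Wednesday of July 2031: Jul 9 2031.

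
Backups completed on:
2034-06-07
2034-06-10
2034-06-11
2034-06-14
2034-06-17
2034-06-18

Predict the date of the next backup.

2034-06-21

The gap pattern 3, 1, 3, 3, 1 repeats every 3 events.
These are the Wednesdays, Saturdays and Sundays of each week.
The following Wednesday is 2034-06-21.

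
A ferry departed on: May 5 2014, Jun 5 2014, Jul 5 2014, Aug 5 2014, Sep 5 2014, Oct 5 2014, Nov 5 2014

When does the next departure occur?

The day-of-month is always 5 (31, 30, 31, 31, 30, 31 days between events).
So this recurs on the 5th of each month.
Next: December 2014 → Dec 5 2014.

Dec 5 2014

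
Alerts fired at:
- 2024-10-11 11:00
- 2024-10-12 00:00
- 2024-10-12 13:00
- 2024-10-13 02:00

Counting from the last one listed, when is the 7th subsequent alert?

Spacing: 13, 13, 13 h — constant 13 h.
2024-10-13 02:00 + 13 h = 2024-10-13 15:00.
2024-10-13 15:00 + 13 h = 2024-10-14 04:00.
2024-10-14 04:00 + 13 h = 2024-10-14 17:00.
2024-10-14 17:00 + 13 h = 2024-10-15 06:00.
2024-10-15 06:00 + 13 h = 2024-10-15 19:00.
2024-10-15 19:00 + 13 h = 2024-10-16 08:00.
2024-10-16 08:00 + 13 h = 2024-10-16 21:00.

2024-10-16 21:00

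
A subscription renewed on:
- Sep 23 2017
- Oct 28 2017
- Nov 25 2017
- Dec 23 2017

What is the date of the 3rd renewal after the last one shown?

Mar 24 2018

These are Saturdays at 28- or 35-day spacing (35, 28, 28).
The pattern: 4th Saturday of the month.
January 2018 — 4th Saturday is Jan 27 2018.
February 2018 — 4th Saturday is Feb 24 2018.
4th Saturday of March 2018: Mar 24 2018.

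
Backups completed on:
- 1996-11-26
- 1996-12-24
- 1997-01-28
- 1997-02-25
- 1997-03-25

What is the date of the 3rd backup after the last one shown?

1997-06-24

These are Tuesdays at 28- or 35-day spacing (28, 35, 28, 28).
The pattern: 4th Tuesday of the month.
4th Tuesday of April 1997: 1997-04-22.
4th Tuesday of May 1997: 1997-05-27.
4th Tuesday of June 1997: 1997-06-24.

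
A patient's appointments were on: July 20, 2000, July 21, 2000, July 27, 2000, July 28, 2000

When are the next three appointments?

August 3, 2000; August 4, 2000; August 10, 2000

Gaps: 1, 6, 1 days — not constant, but cyclic with period 2.
The events fall on every Thursday and Friday.
Next Thursday: August 3, 2000.
The following Friday is August 4, 2000.
Next Thursday: August 10, 2000.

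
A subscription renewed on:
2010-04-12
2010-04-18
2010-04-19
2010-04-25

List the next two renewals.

Gaps: 6, 1, 6 days — not constant, but cyclic with period 2.
The events fall on every Monday and Sunday.
The following Monday is 2010-04-26.
Next Sunday: 2010-05-02.

2010-04-26, 2010-05-02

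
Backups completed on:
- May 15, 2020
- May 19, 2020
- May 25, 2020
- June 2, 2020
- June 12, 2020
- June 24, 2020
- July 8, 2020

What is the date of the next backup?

Intervals are 4, 6, 8, 10, 12, 14 days — an arithmetic progression with common difference 2.
Next gap: 16 days. July 8, 2020 + 16 days = July 24, 2020.

July 24, 2020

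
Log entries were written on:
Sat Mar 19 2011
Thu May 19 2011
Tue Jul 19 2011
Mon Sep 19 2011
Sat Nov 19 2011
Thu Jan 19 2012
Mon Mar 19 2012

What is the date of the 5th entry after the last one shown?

Sat Jan 19 2013

Gaps: 61, 61, 62, 61, 61, 60 days — not constant. Every event is on the 19th of the month.
Pattern: the 19th of every 2 months.
Next: May 2012 → Sat May 19 2012.
Next: July 2012 → Thu Jul 19 2012.
September 2012: Wed Sep 19 2012.
Next: November 2012 → Mon Nov 19 2012.
Next: January 2013 → Sat Jan 19 2013.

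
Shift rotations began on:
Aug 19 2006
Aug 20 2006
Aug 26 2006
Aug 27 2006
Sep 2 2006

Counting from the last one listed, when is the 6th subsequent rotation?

Gaps: 1, 6, 1, 6 days — not constant, but cyclic with period 2.
The events fall on every Saturday and Sunday.
The following Sunday is Sep 3 2006.
Next Saturday: Sep 9 2006.
Next Sunday: Sep 10 2006.
Next Saturday: Sep 16 2006.
Next Sunday: Sep 17 2006.
Next Saturday: Sep 23 2006.

Sep 23 2006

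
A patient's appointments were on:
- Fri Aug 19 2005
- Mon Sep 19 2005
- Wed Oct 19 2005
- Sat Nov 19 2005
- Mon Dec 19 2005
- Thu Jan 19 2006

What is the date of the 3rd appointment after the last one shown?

Wed Apr 19 2006

Gaps: 31, 30, 31, 30, 31 days — not constant. Every event is on the 19th of the month.
Pattern: the 19th of each month.
February 2006: Sun Feb 19 2006.
March 2006: Sun Mar 19 2006.
Next: April 2006 → Wed Apr 19 2006.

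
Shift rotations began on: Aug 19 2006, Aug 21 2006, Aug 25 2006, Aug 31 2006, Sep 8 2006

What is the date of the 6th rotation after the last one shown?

Dec 7 2006

Gaps: 2, 4, 6, 8 days — each gap is 2 larger than the previous one.
Next gap: 10 days. Sep 8 2006 + 10 days = Sep 18 2006.
Next gap: 12 days. Sep 18 2006 + 12 days = Sep 30 2006.
Next gap: 14 days. Sep 30 2006 + 14 days = Oct 14 2006.
Next gap: 16 days. Oct 14 2006 + 16 days = Oct 30 2006.
Next gap: 18 days. Oct 30 2006 + 18 days = Nov 17 2006.
Next gap: 20 days. Nov 17 2006 + 20 days = Dec 7 2006.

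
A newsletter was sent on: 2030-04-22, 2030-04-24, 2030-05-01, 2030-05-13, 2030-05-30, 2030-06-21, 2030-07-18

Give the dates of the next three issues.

The spacing grows by 5 each time: 2, 7, 12, 17, 22, 27 days.
Next gap: 32 days. 2030-07-18 + 32 days = 2030-08-19.
Next gap: 37 days. 2030-08-19 + 37 days = 2030-09-25.
Next gap: 42 days. 2030-09-25 + 42 days = 2030-11-06.

2030-08-19, 2030-09-25, 2030-11-06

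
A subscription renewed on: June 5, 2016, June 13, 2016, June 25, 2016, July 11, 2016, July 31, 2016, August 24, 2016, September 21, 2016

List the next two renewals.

Gaps: 8, 12, 16, 20, 24, 28 days — each gap is 4 larger than the previous one.
Next gap: 32 days. September 21, 2016 + 32 days = October 23, 2016.
Next gap: 36 days. October 23, 2016 + 36 days = November 28, 2016.

October 23, 2016; November 28, 2016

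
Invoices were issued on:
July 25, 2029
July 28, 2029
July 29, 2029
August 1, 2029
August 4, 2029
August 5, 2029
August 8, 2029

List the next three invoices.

August 11, 2029; August 12, 2029; August 15, 2029

Every event lands on a Wednesday or Saturday or Sunday (gaps cycle 3, 1, 3, 3, 1, 3).
So the schedule is: every Wednesday, Saturday and Sunday.
Next Saturday: August 11, 2029.
The following Sunday is August 12, 2029.
Next Wednesday: August 15, 2029.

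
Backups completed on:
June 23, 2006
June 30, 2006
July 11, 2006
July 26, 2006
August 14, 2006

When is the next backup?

September 6, 2006

Intervals are 7, 11, 15, 19 days — an arithmetic progression with common difference 4.
Next gap: 23 days. August 14, 2006 + 23 days = September 6, 2006.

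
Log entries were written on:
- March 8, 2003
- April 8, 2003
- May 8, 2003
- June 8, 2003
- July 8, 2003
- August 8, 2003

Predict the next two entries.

September 8, 2003; October 8, 2003

Gaps: 31, 30, 31, 30, 31 days — not constant. Every event is on the 8th of the month.
Pattern: the 8th of each month.
Next: September 2003 → September 8, 2003.
October 2003: October 8, 2003.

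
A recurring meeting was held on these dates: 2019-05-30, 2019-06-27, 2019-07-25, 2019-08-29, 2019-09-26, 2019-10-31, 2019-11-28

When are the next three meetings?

2019-12-26, 2020-01-30, 2020-02-27

All Thursdays; the gaps (28, 28, 35, 28, 35, 28) vary with month length.
This is the last Thursday of each month.
December 2019 ends with Thursday 2019-12-26.
January 2020 ends with Thursday 2020-01-30.
February 2020 ends with Thursday 2020-02-27.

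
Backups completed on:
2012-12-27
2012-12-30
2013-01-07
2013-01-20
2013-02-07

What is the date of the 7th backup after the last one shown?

2013-10-31

The spacing grows by 5 each time: 3, 8, 13, 18 days.
Next gap: 23 days. 2013-02-07 + 23 days = 2013-03-02.
Next gap: 28 days. 2013-03-02 + 28 days = 2013-03-30.
Next gap: 33 days. 2013-03-30 + 33 days = 2013-05-02.
Next gap: 38 days. 2013-05-02 + 38 days = 2013-06-09.
Next gap: 43 days. 2013-06-09 + 43 days = 2013-07-22.
Next gap: 48 days. 2013-07-22 + 48 days = 2013-09-08.
Next gap: 53 days. 2013-09-08 + 53 days = 2013-10-31.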